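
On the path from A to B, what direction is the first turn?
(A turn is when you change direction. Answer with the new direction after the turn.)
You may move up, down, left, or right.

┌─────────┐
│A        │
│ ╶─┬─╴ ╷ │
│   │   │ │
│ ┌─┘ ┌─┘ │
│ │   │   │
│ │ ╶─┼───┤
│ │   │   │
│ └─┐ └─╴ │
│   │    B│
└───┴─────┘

Directions: right, right, right, down, left, down, left, down, right, down, right, right
First turn direction: down

Solution:

┌─────────┐
│A → → ↓  │
│ ╶─┬─╴ ╷ │
│   │↓ ↲│ │
│ ┌─┘ ┌─┘ │
│ │↓ ↲│   │
│ │ ╶─┼───┤
│ │↳ ↓│   │
│ └─┐ └─╴ │
│   │↳ → B│
└───┴─────┘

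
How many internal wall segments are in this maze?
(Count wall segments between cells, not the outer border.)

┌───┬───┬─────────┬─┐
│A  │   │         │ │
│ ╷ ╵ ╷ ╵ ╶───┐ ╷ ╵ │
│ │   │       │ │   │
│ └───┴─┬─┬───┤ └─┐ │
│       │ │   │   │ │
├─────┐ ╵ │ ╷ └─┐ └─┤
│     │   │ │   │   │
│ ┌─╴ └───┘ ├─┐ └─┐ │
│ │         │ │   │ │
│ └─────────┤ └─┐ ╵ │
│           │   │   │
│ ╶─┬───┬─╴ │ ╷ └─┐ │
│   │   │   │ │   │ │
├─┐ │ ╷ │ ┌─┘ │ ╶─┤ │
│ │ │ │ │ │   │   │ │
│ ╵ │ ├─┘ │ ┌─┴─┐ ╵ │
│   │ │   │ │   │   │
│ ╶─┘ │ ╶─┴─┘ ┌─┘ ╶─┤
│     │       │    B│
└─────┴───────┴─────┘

Counting internal wall segments:
Total internal walls: 81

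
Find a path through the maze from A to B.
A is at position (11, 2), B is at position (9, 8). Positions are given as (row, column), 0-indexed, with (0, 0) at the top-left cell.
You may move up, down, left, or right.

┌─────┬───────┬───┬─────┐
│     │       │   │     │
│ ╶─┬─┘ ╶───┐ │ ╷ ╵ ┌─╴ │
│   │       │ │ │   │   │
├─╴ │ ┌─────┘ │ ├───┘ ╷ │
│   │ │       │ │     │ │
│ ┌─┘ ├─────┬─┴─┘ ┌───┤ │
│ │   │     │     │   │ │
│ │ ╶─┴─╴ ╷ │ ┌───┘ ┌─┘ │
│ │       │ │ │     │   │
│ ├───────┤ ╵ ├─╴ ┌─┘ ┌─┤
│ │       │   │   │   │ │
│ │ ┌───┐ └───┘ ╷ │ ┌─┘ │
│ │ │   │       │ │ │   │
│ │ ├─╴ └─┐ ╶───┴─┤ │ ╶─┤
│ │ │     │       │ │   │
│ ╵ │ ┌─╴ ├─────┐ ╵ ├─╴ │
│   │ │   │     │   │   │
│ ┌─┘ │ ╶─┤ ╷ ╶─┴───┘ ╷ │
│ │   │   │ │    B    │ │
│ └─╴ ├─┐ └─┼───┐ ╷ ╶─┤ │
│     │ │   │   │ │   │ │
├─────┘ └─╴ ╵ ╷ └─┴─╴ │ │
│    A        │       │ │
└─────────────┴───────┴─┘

Finding the shortest path from (11, 2) to (9, 8):
Path length: 14 steps
Directions: right → right → right → right → up → right → down → right → right → right → up → left → up → left

Solution:

┌─────┬───────┬───┬─────┐
│     │       │   │     │
│ ╶─┬─┘ ╶───┐ │ ╷ ╵ ┌─╴ │
│   │       │ │ │   │   │
├─╴ │ ┌─────┘ │ ├───┘ ╷ │
│   │ │       │ │     │ │
│ ┌─┘ ├─────┬─┴─┘ ┌───┤ │
│ │   │     │     │   │ │
│ │ ╶─┴─╴ ╷ │ ┌───┘ ┌─┘ │
│ │       │ │ │     │   │
│ ├───────┤ ╵ ├─╴ ┌─┘ ┌─┤
│ │       │   │   │   │ │
│ │ ┌───┐ └───┘ ╷ │ ┌─┘ │
│ │ │   │       │ │ │   │
│ │ ├─╴ └─┐ ╶───┴─┤ │ ╶─┤
│ │ │     │       │ │   │
│ ╵ │ ┌─╴ ├─────┐ ╵ ├─╴ │
│   │ │   │     │   │   │
│ ┌─┘ │ ╶─┤ ╷ ╶─┴───┘ ╷ │
│ │   │   │ │    B ↰  │ │
│ └─╴ ├─┐ └─┼───┐ ╷ ╶─┤ │
│     │ │   │↱ ↓│ │↑ ↰│ │
├─────┘ └─╴ ╵ ╷ └─┴─╴ │ │
│    A → → → ↑│↳ → → ↑│ │
└─────────────┴───────┴─┘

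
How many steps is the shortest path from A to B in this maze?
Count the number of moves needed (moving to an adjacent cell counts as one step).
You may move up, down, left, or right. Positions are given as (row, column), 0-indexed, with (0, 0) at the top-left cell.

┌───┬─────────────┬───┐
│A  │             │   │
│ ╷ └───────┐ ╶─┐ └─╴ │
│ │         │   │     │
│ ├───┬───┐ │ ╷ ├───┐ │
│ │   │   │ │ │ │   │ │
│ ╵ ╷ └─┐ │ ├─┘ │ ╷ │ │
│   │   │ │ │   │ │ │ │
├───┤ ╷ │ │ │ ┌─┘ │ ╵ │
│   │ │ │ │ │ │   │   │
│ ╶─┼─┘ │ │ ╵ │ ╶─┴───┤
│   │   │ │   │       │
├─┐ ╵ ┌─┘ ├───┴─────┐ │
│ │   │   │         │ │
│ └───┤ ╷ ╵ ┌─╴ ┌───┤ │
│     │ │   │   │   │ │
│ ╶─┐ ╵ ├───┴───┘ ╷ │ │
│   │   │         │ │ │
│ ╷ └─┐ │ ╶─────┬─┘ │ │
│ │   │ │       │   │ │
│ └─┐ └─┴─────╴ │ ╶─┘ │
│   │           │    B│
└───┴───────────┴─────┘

Using BFS to find shortest path:
Start: (0, 0), End: (10, 10)
Path found:
(0,0) → (0,1) → (1,1) → (1,2) → (1,3) → (1,4) → (1,5) → (2,5) → (3,5) → (4,5) → (5,5) → (5,6) → (4,6) → (3,6) → (3,7) → (2,7) → (1,7) → (1,6) → (0,6) → (0,7) → (0,8) → (1,8) → (1,9) → (1,10) → (2,10) → (3,10) → (4,10) → (4,9) → (3,9) → (2,9) → (2,8) → (3,8) → (4,8) → (4,7) → (5,7) → (5,8) → (5,9) → (5,10) → (6,10) → (7,10) → (8,10) → (9,10) → (10,10)
Number of steps: 42

Solution:

┌───┬─────────────┬───┐
│A ↓│        ↱ → ↓│   │
│ ╷ └───────┐ ╶─┐ └─╴ │
│ │↳ → → → ↓│↑ ↰│↳ → ↓│
│ ├───┬───┐ │ ╷ ├───┐ │
│ │   │   │↓│ │↑│↓ ↰│↓│
│ ╵ ╷ └─┐ │ ├─┘ │ ╷ │ │
│   │   │ │↓│↱ ↑│↓│↑│↓│
├───┤ ╷ │ │ │ ┌─┘ │ ╵ │
│   │ │ │ │↓│↑│↓ ↲│↑ ↲│
│ ╶─┼─┘ │ │ ╵ │ ╶─┴───┤
│   │   │ │↳ ↑│↳ → → ↓│
├─┐ ╵ ┌─┘ ├───┴─────┐ │
│ │   │   │         │↓│
│ └───┤ ╷ ╵ ┌─╴ ┌───┤ │
│     │ │   │   │   │↓│
│ ╶─┐ ╵ ├───┴───┘ ╷ │ │
│   │   │         │ │↓│
│ ╷ └─┐ │ ╶─────┬─┘ │ │
│ │   │ │       │   │↓│
│ └─┐ └─┴─────╴ │ ╶─┘ │
│   │           │    B│
└───┴───────────┴─────┘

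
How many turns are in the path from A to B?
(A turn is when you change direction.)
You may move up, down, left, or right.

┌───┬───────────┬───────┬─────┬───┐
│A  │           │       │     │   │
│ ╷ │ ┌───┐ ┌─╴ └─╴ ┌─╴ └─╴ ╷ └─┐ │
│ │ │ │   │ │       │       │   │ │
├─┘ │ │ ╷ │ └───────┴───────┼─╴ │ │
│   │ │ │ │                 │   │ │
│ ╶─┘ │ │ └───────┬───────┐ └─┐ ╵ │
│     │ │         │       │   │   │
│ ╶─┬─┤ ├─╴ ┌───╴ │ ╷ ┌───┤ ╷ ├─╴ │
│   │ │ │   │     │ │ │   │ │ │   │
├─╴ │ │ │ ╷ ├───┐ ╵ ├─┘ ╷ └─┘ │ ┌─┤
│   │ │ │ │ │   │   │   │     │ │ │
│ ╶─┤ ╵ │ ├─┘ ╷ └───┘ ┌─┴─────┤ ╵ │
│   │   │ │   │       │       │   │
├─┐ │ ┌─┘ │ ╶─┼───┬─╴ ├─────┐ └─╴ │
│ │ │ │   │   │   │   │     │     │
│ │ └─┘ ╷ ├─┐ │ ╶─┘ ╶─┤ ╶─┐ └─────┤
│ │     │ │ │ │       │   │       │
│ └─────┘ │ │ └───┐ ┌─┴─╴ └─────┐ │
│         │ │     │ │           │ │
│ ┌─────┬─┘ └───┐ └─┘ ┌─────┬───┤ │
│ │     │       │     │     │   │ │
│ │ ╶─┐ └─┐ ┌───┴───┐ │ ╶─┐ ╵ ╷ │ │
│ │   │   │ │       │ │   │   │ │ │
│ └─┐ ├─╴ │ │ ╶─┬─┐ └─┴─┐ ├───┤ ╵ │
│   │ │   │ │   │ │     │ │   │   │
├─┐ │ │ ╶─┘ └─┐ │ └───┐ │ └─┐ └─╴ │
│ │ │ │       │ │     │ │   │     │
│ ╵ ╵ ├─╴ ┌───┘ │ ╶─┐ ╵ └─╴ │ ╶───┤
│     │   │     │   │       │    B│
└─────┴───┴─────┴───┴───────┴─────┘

Directions: right, down, down, left, down, right, right, up, up, up, right, right, right, down, down, right, right, right, right, right, right, right, right, down, right, down, down, left, left, up, left, down, left, down, left, left, left, up, left, down, left, down, right, down, down, right, right, down, right, right, up, right, right, up, left, up, right, right, down, right, right, right, down, down, down, down, down, left, left, down, right, right
Number of turns: 40

Solution:

┌───┬───────────┬───────┬─────┬───┐
│A ↓│↱ → → ↓    │       │     │   │
│ ╷ │ ┌───┐ ┌─╴ └─╴ ┌─╴ └─╴ ╷ └─┐ │
│ │↓│↑│   │↓│       │       │   │ │
├─┘ │ │ ╷ │ └───────┴───────┼─╴ │ │
│↓ ↲│↑│ │ │↳ → → → → → → → ↓│   │ │
│ ╶─┘ │ │ └───────┬───────┐ └─┐ ╵ │
│↳ → ↑│ │         │       │↳ ↓│   │
│ ╶─┬─┤ ├─╴ ┌───╴ │ ╷ ┌───┤ ╷ ├─╴ │
│   │ │ │   │     │ │ │↓ ↰│ │↓│   │
├─╴ │ │ │ ╷ ├───┐ ╵ ├─┘ ╷ └─┘ │ ┌─┤
│   │ │ │ │ │↓ ↰│   │↓ ↲│↑ ← ↲│ │ │
│ ╶─┤ ╵ │ ├─┘ ╷ └───┘ ┌─┴─────┤ ╵ │
│   │   │ │↓ ↲│↑ ← ← ↲│       │   │
├─┐ │ ┌─┘ │ ╶─┼───┬─╴ ├─────┐ └─╴ │
│ │ │ │   │↳ ↓│   │   │↱ → ↓│     │
│ │ └─┘ ╷ ├─┐ │ ╶─┘ ╶─┤ ╶─┐ └─────┤
│ │     │ │ │↓│       │↑ ↰│↳ → → ↓│
│ └─────┘ │ │ └───┐ ┌─┴─╴ └─────┐ │
│         │ │↳ → ↓│ │↱ → ↑      │↓│
│ ┌─────┬─┘ └───┐ └─┘ ┌─────┬───┤ │
│ │     │       │↳ → ↑│     │   │↓│
│ │ ╶─┐ └─┐ ┌───┴───┐ │ ╶─┐ ╵ ╷ │ │
│ │   │   │ │       │ │   │   │ │↓│
│ └─┐ ├─╴ │ │ ╶─┬─┐ └─┴─┐ ├───┤ ╵ │
│   │ │   │ │   │ │     │ │   │  ↓│
├─┐ │ │ ╶─┘ └─┐ │ └───┐ │ └─┐ └─╴ │
│ │ │ │       │ │     │ │   │↓ ← ↲│
│ ╵ ╵ ├─╴ ┌───┘ │ ╶─┐ ╵ └─╴ │ ╶───┤
│     │   │     │   │       │↳ → B│
└─────┴───┴─────┴───┴───────┴─────┘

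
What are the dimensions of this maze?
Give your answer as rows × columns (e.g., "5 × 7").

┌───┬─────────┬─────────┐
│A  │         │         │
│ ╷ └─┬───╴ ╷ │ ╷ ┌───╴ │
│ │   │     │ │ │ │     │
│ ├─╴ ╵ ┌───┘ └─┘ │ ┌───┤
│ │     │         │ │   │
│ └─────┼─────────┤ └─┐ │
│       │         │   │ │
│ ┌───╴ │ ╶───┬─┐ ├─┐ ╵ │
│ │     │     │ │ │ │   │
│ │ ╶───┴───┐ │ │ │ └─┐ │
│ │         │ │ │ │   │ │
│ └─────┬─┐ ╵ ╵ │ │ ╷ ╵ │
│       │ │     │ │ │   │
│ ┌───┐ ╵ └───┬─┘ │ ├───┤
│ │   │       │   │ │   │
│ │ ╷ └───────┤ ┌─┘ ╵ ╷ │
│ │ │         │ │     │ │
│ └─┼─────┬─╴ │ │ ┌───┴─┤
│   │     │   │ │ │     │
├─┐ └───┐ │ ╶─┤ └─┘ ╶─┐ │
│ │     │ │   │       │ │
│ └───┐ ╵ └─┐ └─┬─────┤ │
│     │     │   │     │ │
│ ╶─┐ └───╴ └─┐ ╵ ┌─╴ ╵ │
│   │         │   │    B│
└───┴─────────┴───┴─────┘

Counting the maze dimensions:
Rows (vertical): 13
Columns (horizontal): 12
Dimensions: 13 × 12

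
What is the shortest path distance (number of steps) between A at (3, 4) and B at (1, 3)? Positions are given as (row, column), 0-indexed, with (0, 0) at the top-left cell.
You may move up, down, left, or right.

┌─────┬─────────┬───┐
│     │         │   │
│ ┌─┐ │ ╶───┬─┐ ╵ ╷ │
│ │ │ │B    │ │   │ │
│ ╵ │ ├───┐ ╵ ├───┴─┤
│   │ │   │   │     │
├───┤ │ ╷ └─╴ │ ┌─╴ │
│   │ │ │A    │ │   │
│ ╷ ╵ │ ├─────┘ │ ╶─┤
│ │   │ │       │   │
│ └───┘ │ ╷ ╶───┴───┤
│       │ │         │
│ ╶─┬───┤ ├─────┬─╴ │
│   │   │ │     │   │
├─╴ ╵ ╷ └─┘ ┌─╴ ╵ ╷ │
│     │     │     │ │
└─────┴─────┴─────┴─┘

Finding path from (3, 4) to (1, 3):
Path: (3,4) → (3,5) → (3,6) → (2,6) → (2,5) → (1,5) → (1,4) → (1,3)
Distance: 7 steps

Solution:

┌─────┬─────────┬───┐
│     │         │   │
│ ┌─┐ │ ╶───┬─┐ ╵ ╷ │
│ │ │ │B ← ↰│ │   │ │
│ ╵ │ ├───┐ ╵ ├───┴─┤
│   │ │   │↑ ↰│     │
├───┤ │ ╷ └─╴ │ ┌─╴ │
│   │ │ │A → ↑│ │   │
│ ╷ ╵ │ ├─────┘ │ ╶─┤
│ │   │ │       │   │
│ └───┘ │ ╷ ╶───┴───┤
│       │ │         │
│ ╶─┬───┤ ├─────┬─╴ │
│   │   │ │     │   │
├─╴ ╵ ╷ └─┘ ┌─╴ ╵ ╷ │
│     │     │     │ │
└─────┴─────┴─────┴─┘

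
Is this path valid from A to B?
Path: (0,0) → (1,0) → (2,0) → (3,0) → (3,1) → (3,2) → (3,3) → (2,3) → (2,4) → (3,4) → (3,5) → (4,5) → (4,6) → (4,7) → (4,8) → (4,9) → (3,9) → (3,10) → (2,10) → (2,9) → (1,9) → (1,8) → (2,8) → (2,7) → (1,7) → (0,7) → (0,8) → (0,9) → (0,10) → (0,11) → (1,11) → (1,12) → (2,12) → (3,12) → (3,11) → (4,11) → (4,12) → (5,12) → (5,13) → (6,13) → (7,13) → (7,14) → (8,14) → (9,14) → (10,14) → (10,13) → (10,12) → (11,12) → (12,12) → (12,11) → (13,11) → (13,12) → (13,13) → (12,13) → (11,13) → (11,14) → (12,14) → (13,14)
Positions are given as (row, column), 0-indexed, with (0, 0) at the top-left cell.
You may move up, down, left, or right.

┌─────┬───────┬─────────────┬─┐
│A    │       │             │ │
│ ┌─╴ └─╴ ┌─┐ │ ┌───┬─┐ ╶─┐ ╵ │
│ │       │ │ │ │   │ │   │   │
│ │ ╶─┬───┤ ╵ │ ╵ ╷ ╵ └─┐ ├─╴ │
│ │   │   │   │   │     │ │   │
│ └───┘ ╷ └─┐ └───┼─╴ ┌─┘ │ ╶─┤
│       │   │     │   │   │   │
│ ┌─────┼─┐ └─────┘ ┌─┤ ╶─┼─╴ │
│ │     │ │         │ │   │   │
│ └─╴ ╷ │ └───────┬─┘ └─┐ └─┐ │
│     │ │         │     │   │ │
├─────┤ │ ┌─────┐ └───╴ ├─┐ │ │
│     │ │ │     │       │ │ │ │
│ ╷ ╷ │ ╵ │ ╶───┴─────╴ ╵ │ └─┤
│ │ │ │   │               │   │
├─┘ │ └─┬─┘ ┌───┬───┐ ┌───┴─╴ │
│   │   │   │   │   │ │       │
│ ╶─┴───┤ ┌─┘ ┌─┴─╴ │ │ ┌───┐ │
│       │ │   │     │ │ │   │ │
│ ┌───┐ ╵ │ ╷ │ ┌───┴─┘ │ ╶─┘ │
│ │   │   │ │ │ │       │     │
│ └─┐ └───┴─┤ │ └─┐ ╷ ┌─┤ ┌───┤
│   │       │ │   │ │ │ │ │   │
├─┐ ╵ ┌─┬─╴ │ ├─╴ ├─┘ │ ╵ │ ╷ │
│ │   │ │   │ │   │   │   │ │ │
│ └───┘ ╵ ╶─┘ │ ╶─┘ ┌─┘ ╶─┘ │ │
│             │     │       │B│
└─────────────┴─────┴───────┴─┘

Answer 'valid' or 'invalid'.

Checking path validity:
Result: All consecutive moves are passable.

valid

Correct solution:

┌─────┬───────┬─────────────┬─┐
│A    │       │↱ → → → ↓    │ │
│ ┌─╴ └─╴ ┌─┐ │ ┌───┬─┐ ╶─┐ ╵ │
│↓│       │ │ │↑│↓ ↰│ │↳ ↓│   │
│ │ ╶─┬───┤ ╵ │ ╵ ╷ ╵ └─┐ ├─╴ │
│↓│   │↱ ↓│   │↑ ↲│↑ ↰  │↓│   │
│ └───┘ ╷ └─┐ └───┼─╴ ┌─┘ │ ╶─┤
│↳ → → ↑│↳ ↓│     │↱ ↑│↓ ↲│   │
│ ┌─────┼─┐ └─────┘ ┌─┤ ╶─┼─╴ │
│ │     │ │↳ → → → ↑│ │↳ ↓│   │
│ └─╴ ╷ │ └───────┬─┘ └─┐ └─┐ │
│     │ │         │     │↳ ↓│ │
├─────┤ │ ┌─────┐ └───╴ ├─┐ │ │
│     │ │ │     │       │ │↓│ │
│ ╷ ╷ │ ╵ │ ╶───┴─────╴ ╵ │ └─┤
│ │ │ │   │               │↳ ↓│
├─┘ │ └─┬─┘ ┌───┬───┐ ┌───┴─╴ │
│   │   │   │   │   │ │      ↓│
│ ╶─┴───┤ ┌─┘ ┌─┴─╴ │ │ ┌───┐ │
│       │ │   │     │ │ │   │↓│
│ ┌───┐ ╵ │ ╷ │ ┌───┴─┘ │ ╶─┘ │
│ │   │   │ │ │ │       │↓ ← ↲│
│ └─┐ └───┴─┤ │ └─┐ ╷ ┌─┤ ┌───┤
│   │       │ │   │ │ │ │↓│↱ ↓│
├─┐ ╵ ┌─┬─╴ │ ├─╴ ├─┘ │ ╵ │ ╷ │
│ │   │ │   │ │   │   │↓ ↲│↑│↓│
│ └───┘ ╵ ╶─┘ │ ╶─┘ ┌─┘ ╶─┘ │ │
│             │     │  ↳ → ↑│B│
└─────────────┴─────┴───────┴─┘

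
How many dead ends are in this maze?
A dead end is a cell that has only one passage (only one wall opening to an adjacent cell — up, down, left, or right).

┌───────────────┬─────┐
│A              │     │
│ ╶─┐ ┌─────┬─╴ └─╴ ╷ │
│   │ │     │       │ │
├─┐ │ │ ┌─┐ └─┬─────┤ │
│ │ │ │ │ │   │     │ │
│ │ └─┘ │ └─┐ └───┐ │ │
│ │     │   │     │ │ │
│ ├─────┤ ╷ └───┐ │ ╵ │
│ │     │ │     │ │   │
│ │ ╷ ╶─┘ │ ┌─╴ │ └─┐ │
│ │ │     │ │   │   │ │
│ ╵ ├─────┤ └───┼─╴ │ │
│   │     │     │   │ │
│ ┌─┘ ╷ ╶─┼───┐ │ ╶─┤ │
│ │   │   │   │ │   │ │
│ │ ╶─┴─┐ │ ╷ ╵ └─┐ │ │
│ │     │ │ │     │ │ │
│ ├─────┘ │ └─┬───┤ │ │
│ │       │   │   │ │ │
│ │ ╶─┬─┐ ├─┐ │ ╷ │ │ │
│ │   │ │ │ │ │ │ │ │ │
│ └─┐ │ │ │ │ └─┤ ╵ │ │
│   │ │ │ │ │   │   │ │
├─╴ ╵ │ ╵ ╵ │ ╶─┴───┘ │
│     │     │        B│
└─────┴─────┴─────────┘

Checking each cell for number of passages:

Dead ends found at positions:
  (0, 8)
  (1, 6)
  (2, 0)
  (2, 2)
  (2, 4)
  (2, 7)
  (4, 3)
  (5, 6)
  (6, 4)
  (8, 3)
  (8, 8)
  (10, 3)
  (10, 5)
  (10, 7)
  (11, 7)
  (12, 0)
Total dead ends: 16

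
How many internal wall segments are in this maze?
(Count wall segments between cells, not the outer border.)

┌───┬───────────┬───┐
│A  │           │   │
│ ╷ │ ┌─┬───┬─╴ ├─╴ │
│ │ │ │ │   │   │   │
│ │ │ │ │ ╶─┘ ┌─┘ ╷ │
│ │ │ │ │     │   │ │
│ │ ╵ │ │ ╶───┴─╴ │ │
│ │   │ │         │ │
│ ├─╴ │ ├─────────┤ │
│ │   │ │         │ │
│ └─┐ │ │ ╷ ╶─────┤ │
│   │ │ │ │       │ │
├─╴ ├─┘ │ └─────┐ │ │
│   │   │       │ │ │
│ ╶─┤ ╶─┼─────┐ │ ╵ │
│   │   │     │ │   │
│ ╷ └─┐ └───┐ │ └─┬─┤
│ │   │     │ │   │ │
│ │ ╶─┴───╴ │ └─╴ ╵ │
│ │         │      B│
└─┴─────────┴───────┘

Counting internal wall segments:
Total internal walls: 81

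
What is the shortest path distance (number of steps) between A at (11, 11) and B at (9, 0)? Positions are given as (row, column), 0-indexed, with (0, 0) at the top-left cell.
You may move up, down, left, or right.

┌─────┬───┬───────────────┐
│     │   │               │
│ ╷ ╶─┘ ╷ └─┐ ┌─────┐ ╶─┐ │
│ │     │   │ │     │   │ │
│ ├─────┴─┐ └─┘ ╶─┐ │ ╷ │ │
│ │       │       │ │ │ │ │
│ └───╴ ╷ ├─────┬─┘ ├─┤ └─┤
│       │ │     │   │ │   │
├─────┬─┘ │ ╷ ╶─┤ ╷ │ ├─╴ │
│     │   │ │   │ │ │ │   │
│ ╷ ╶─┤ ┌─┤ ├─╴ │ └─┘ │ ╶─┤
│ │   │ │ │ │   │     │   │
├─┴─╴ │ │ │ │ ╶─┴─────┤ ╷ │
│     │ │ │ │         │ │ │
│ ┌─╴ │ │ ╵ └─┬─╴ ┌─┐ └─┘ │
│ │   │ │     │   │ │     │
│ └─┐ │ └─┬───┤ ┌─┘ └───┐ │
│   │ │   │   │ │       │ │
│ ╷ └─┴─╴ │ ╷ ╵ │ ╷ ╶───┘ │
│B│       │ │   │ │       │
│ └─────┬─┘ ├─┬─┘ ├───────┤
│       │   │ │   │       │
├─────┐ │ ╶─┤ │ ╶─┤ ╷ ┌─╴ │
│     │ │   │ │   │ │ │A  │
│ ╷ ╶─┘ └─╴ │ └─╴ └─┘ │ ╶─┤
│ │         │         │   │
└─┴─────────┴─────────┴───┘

Finding path from (11, 11) to (9, 0):
Path: (11,11) → (11,12) → (10,12) → (10,11) → (10,10) → (11,10) → (12,10) → (12,9) → (12,8) → (11,8) → (11,7) → (10,7) → (10,8) → (9,8) → (8,8) → (8,9) → (9,9) → (9,10) → (9,11) → (9,12) → (8,12) → (7,12) → (7,11) → (7,10) → (6,10) → (6,9) → (6,8) → (7,8) → (7,7) → (8,7) → (9,7) → (9,6) → (8,6) → (8,5) → (9,5) → (10,5) → (10,4) → (11,4) → (11,5) → (12,5) → (12,4) → (12,3) → (11,3) → (10,3) → (10,2) → (10,1) → (10,0) → (9,0)
Distance: 47 steps

Solution:

┌─────┬───┬───────────────┐
│     │   │               │
│ ╷ ╶─┘ ╷ └─┐ ┌─────┐ ╶─┐ │
│ │     │   │ │     │   │ │
│ ├─────┴─┐ └─┘ ╶─┐ │ ╷ │ │
│ │       │       │ │ │ │ │
│ └───╴ ╷ ├─────┬─┘ ├─┤ └─┤
│       │ │     │   │ │   │
├─────┬─┘ │ ╷ ╶─┤ ╷ │ ├─╴ │
│     │   │ │   │ │ │ │   │
│ ╷ ╶─┤ ┌─┤ ├─╴ │ └─┘ │ ╶─┤
│ │   │ │ │ │   │     │   │
├─┴─╴ │ │ │ │ ╶─┴─────┤ ╷ │
│     │ │ │ │    ↓ ← ↰│ │ │
│ ┌─╴ │ │ ╵ └─┬─╴ ┌─┐ └─┘ │
│ │   │ │     │↓ ↲│ │↑ ← ↰│
│ └─┐ │ └─┬───┤ ┌─┘ └───┐ │
│   │ │   │↓ ↰│↓│↱ ↓    │↑│
│ ╷ └─┴─╴ │ ╷ ╵ │ ╷ ╶───┘ │
│B│       │↓│↑ ↲│↑│↳ → → ↑│
│ └─────┬─┘ ├─┬─┘ ├───────┤
│↑ ← ← ↰│↓ ↲│ │↱ ↑│  ↓ ← ↰│
├─────┐ │ ╶─┤ │ ╶─┤ ╷ ┌─╴ │
│     │↑│↳ ↓│ │↑ ↰│ │↓│A ↑│
│ ╷ ╶─┘ └─╴ │ └─╴ └─┘ │ ╶─┤
│ │    ↑ ← ↲│    ↑ ← ↲│   │
└─┴─────────┴─────────┴───┘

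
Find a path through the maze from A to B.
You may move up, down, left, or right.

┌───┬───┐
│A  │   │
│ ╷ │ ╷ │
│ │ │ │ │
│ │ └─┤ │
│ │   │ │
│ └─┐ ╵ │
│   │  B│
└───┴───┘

Finding the shortest path through the maze:
Path length: 6 steps
Directions: right → down → down → right → down → right

Solution:

┌───┬───┐
│A ↓│   │
│ ╷ │ ╷ │
│ │↓│ │ │
│ │ └─┤ │
│ │↳ ↓│ │
│ └─┐ ╵ │
│   │↳ B│
└───┴───┘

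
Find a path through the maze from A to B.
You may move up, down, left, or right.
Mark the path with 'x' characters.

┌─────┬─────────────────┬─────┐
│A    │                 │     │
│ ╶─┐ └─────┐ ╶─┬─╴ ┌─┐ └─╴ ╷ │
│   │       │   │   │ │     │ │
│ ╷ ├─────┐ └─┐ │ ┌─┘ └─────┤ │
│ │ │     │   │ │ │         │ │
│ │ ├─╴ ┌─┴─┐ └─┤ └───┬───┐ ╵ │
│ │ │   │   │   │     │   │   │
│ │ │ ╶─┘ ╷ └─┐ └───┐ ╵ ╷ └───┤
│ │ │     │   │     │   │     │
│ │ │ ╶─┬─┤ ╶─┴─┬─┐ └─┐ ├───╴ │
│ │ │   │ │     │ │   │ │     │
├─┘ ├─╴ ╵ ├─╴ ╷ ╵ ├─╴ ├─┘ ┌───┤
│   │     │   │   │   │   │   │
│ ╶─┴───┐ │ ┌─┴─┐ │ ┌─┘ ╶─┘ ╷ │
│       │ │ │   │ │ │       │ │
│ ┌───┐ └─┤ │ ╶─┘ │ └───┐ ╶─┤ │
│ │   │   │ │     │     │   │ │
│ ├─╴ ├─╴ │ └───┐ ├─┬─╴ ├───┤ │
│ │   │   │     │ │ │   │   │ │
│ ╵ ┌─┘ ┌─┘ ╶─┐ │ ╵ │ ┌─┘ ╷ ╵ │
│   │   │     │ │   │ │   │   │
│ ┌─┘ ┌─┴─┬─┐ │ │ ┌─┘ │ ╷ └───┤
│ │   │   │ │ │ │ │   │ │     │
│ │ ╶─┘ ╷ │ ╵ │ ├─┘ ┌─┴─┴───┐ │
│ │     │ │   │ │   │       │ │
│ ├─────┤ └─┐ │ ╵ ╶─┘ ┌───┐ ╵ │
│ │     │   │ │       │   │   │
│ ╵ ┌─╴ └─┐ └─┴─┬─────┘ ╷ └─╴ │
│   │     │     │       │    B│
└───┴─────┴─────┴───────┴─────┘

Finding the shortest path through the maze:
Path length: 38 steps
Directions: right → right → down → right → right → right → down → right → down → right → down → right → right → down → right → down → left → down → down → right → right → down → left → down → down → left → down → left → down → right → right → up → right → right → right → down → right → down

Solution:

┌─────┬─────────────────┬─────┐
│A x x│                 │     │
│ ╶─┐ └─────┐ ╶─┬─╴ ┌─┐ └─╴ ╷ │
│   │x x x x│   │   │ │     │ │
│ ╷ ├─────┐ └─┐ │ ┌─┘ └─────┤ │
│ │ │     │x x│ │ │         │ │
│ │ ├─╴ ┌─┴─┐ └─┤ └───┬───┐ ╵ │
│ │ │   │   │x x│     │   │   │
│ │ │ ╶─┘ ╷ └─┐ └───┐ ╵ ╷ └───┤
│ │ │     │   │x x x│   │     │
│ │ │ ╶─┬─┤ ╶─┴─┬─┐ └─┐ ├───╴ │
│ │ │   │ │     │ │x x│ │     │
├─┘ ├─╴ ╵ ├─╴ ╷ ╵ ├─╴ ├─┘ ┌───┤
│   │     │   │   │x x│   │   │
│ ╶─┴───┐ │ ┌─┴─┐ │ ┌─┘ ╶─┘ ╷ │
│       │ │ │   │ │x│       │ │
│ ┌───┐ └─┤ │ ╶─┘ │ └───┐ ╶─┤ │
│ │   │   │ │     │x x x│   │ │
│ ├─╴ ├─╴ │ └───┐ ├─┬─╴ ├───┤ │
│ │   │   │     │ │ │x x│   │ │
│ ╵ ┌─┘ ┌─┘ ╶─┐ │ ╵ │ ┌─┘ ╷ ╵ │
│   │   │     │ │   │x│   │   │
│ ┌─┘ ┌─┴─┬─┐ │ │ ┌─┘ │ ╷ └───┤
│ │   │   │ │ │ │ │x x│ │     │
│ │ ╶─┘ ╷ │ ╵ │ ├─┘ ┌─┴─┴───┐ │
│ │     │ │   │ │x x│x x x x│ │
│ ├─────┤ └─┐ │ ╵ ╶─┘ ┌───┐ ╵ │
│ │     │   │ │  x x x│   │x x│
│ ╵ ┌─╴ └─┐ └─┴─┬─────┘ ╷ └─╴ │
│   │     │     │       │    B│
└───┴─────┴─────┴───────┴─────┘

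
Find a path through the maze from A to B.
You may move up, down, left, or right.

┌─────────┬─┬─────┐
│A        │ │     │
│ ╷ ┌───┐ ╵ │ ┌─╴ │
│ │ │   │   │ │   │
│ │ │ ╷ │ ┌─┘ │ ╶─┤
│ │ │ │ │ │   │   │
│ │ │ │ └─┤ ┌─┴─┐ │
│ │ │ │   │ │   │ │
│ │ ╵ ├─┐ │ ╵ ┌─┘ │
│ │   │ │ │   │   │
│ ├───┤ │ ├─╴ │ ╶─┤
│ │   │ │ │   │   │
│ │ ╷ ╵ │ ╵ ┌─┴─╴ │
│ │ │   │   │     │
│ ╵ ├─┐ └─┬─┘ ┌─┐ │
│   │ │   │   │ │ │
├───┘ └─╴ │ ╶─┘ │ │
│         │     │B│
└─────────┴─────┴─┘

Finding the shortest path through the maze:
Path length: 40 steps
Directions: right → down → down → down → down → right → up → up → up → right → down → down → right → down → down → down → right → up → right → up → left → up → up → right → up → up → right → right → down → left → down → right → down → down → left → down → right → down → down → down

Solution:

┌─────────┬─┬─────┐
│A ↓      │ │↱ → ↓│
│ ╷ ┌───┐ ╵ │ ┌─╴ │
│ │↓│↱ ↓│   │↑│↓ ↲│
│ │ │ ╷ │ ┌─┘ │ ╶─┤
│ │↓│↑│↓│ │↱ ↑│↳ ↓│
│ │ │ │ └─┤ ┌─┴─┐ │
│ │↓│↑│↳ ↓│↑│   │↓│
│ │ ╵ ├─┐ │ ╵ ┌─┘ │
│ │↳ ↑│ │↓│↑ ↰│↓ ↲│
│ ├───┤ │ ├─╴ │ ╶─┤
│ │   │ │↓│↱ ↑│↳ ↓│
│ │ ╷ ╵ │ ╵ ┌─┴─╴ │
│ │ │   │↳ ↑│    ↓│
│ ╵ ├─┐ └─┬─┘ ┌─┐ │
│   │ │   │   │ │↓│
├───┘ └─╴ │ ╶─┘ │ │
│         │     │B│
└─────────┴─────┴─┘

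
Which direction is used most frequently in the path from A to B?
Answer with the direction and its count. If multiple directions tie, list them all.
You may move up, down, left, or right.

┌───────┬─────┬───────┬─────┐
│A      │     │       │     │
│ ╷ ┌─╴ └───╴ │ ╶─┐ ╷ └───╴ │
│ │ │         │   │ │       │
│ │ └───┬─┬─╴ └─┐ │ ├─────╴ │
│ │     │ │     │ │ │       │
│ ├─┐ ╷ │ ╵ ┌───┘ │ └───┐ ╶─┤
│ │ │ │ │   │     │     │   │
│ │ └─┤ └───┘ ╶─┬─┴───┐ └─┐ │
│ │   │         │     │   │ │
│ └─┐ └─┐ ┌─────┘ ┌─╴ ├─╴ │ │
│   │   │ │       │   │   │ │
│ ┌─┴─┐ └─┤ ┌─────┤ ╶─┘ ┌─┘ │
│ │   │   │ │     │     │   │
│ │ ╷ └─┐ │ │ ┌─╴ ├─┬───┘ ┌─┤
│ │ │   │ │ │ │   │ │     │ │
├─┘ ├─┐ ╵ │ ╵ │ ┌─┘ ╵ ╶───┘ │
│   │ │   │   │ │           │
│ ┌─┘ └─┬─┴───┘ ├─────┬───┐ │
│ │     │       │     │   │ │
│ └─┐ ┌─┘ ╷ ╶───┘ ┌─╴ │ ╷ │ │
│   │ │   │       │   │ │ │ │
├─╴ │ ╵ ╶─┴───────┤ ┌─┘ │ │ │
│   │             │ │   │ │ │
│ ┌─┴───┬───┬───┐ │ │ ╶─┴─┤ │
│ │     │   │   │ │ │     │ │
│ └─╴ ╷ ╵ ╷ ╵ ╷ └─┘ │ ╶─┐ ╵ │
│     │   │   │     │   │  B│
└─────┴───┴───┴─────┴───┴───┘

Directions: right, down, down, right, right, down, down, right, right, right, up, right, right, up, up, left, up, right, right, right, down, right, right, right, down, left, down, right, down, down, down, left, down, left, left, down, right, right, right, down, down, down, down, down
Counts: {'right': 18, 'down': 17, 'up': 4, 'left': 5}
Most common: right (18 times)

Solution:

┌───────┬─────┬───────┬─────┐
│A ↓    │     │↱ → → ↓│     │
│ ╷ ┌─╴ └───╴ │ ╶─┐ ╷ └───╴ │
│ │↓│         │↑ ↰│ │↳ → → ↓│
│ │ └───┬─┬─╴ └─┐ │ ├─────╴ │
│ │↳ → ↓│ │     │↑│ │    ↓ ↲│
│ ├─┐ ╷ │ ╵ ┌───┘ │ └───┐ ╶─┤
│ │ │ │↓│   │↱ → ↑│     │↳ ↓│
│ │ └─┤ └───┘ ╶─┬─┴───┐ └─┐ │
│ │   │↳ → → ↑  │     │   │↓│
│ └─┐ └─┐ ┌─────┘ ┌─╴ ├─╴ │ │
│   │   │ │       │   │   │↓│
│ ┌─┴─┐ └─┤ ┌─────┤ ╶─┘ ┌─┘ │
│ │   │   │ │     │     │↓ ↲│
│ │ ╷ └─┐ │ │ ┌─╴ ├─┬───┘ ┌─┤
│ │ │   │ │ │ │   │ │↓ ← ↲│ │
├─┘ ├─┐ ╵ │ ╵ │ ┌─┘ ╵ ╶───┘ │
│   │ │   │   │ │    ↳ → → ↓│
│ ┌─┘ └─┬─┴───┘ ├─────┬───┐ │
│ │     │       │     │   │↓│
│ └─┐ ┌─┘ ╷ ╶───┘ ┌─╴ │ ╷ │ │
│   │ │   │       │   │ │ │↓│
├─╴ │ ╵ ╶─┴───────┤ ┌─┘ │ │ │
│   │             │ │   │ │↓│
│ ┌─┴───┬───┬───┐ │ │ ╶─┴─┤ │
│ │     │   │   │ │ │     │↓│
│ └─╴ ╷ ╵ ╷ ╵ ╷ └─┘ │ ╶─┐ ╵ │
│     │   │   │     │   │  B│
└─────┴───┴───┴─────┴───┴───┘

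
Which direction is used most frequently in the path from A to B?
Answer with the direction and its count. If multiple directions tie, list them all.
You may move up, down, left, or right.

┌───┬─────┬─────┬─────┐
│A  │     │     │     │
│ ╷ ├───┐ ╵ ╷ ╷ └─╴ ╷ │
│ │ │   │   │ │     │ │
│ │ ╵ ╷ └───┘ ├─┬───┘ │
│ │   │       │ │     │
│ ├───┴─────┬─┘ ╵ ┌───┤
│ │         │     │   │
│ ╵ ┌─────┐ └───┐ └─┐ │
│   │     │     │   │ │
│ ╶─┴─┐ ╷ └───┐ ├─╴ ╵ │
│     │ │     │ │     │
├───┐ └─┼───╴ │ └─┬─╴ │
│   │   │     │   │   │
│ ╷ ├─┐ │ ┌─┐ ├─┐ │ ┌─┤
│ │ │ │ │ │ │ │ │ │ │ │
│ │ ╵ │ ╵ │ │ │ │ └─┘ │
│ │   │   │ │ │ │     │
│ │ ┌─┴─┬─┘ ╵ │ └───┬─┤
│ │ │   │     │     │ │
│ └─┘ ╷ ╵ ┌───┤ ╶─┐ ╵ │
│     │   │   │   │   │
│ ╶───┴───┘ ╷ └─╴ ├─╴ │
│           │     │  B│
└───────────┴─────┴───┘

Directions: down, down, down, down, down, right, right, down, right, down, down, right, up, up, right, right, down, down, down, left, left, down, left, up, left, down, left, left, down, right, right, right, right, right, up, right, down, right, right, up, left, up, right, right, down, right, down
Counts: {'down': 17, 'right': 17, 'up': 6, 'left': 7}
Most common: down and right (tied at 17 times each)

Solution:

┌───┬─────┬─────┬─────┐
│A  │     │     │     │
│ ╷ ├───┐ ╵ ╷ ╷ └─╴ ╷ │
│↓│ │   │   │ │     │ │
│ │ ╵ ╷ └───┘ ├─┬───┘ │
│↓│   │       │ │     │
│ ├───┴─────┬─┘ ╵ ┌───┤
│↓│         │     │   │
│ ╵ ┌─────┐ └───┐ └─┐ │
│↓  │     │     │   │ │
│ ╶─┴─┐ ╷ └───┐ ├─╴ ╵ │
│↳ → ↓│ │     │ │     │
├───┐ └─┼───╴ │ └─┬─╴ │
│   │↳ ↓│↱ → ↓│   │   │
│ ╷ ├─┐ │ ┌─┐ ├─┐ │ ┌─┤
│ │ │ │↓│↑│ │↓│ │ │ │ │
│ │ ╵ │ ╵ │ │ │ │ └─┘ │
│ │   │↳ ↑│ │↓│ │     │
│ │ ┌─┴─┬─┘ ╵ │ └───┬─┤
│ │ │↓ ↰│↓ ← ↲│↱ → ↓│ │
│ └─┘ ╷ ╵ ┌───┤ ╶─┐ ╵ │
│↓ ← ↲│↑ ↲│↱ ↓│↑ ↰│↳ ↓│
│ ╶───┴───┘ ╷ └─╴ ├─╴ │
│↳ → → → → ↑│↳ → ↑│  B│
└───────────┴─────┴───┘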